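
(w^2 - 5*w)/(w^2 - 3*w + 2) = w*(w - 5)/(w^2 - 3*w + 2)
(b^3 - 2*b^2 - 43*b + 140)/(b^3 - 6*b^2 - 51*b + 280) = (b - 4)/(b - 8)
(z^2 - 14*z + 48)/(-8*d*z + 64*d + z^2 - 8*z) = (z - 6)/(-8*d + z)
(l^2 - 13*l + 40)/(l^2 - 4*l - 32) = (l - 5)/(l + 4)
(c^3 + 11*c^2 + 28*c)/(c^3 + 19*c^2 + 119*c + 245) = c*(c + 4)/(c^2 + 12*c + 35)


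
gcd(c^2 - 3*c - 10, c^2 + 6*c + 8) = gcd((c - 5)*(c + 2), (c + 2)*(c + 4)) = c + 2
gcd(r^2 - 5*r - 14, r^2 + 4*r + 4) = r + 2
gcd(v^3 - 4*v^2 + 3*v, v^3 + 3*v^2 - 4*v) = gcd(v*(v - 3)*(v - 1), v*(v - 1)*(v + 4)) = v^2 - v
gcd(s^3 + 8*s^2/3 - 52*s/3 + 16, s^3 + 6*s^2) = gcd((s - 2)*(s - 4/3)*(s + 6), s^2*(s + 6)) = s + 6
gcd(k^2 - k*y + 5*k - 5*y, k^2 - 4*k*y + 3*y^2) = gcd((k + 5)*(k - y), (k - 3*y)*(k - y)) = -k + y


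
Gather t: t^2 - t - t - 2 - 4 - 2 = t^2 - 2*t - 8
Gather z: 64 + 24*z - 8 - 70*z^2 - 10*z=-70*z^2 + 14*z + 56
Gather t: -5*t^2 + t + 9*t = -5*t^2 + 10*t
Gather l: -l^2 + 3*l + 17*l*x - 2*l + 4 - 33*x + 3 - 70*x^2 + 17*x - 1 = -l^2 + l*(17*x + 1) - 70*x^2 - 16*x + 6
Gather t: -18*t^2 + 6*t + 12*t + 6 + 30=-18*t^2 + 18*t + 36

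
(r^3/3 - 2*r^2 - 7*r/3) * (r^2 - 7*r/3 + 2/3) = r^5/3 - 25*r^4/9 + 23*r^3/9 + 37*r^2/9 - 14*r/9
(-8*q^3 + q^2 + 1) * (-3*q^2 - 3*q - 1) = 24*q^5 + 21*q^4 + 5*q^3 - 4*q^2 - 3*q - 1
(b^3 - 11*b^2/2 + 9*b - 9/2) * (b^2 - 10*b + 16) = b^5 - 31*b^4/2 + 80*b^3 - 365*b^2/2 + 189*b - 72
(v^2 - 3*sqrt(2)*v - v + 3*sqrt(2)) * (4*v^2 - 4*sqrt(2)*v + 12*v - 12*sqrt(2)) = 4*v^4 - 16*sqrt(2)*v^3 + 8*v^3 - 32*sqrt(2)*v^2 + 12*v^2 + 48*v + 48*sqrt(2)*v - 72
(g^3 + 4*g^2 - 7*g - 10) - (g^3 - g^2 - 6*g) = 5*g^2 - g - 10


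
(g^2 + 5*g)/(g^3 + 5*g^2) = 1/g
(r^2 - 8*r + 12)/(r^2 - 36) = (r - 2)/(r + 6)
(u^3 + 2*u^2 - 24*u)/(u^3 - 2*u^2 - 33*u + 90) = u*(u - 4)/(u^2 - 8*u + 15)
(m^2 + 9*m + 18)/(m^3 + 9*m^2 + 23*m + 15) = (m + 6)/(m^2 + 6*m + 5)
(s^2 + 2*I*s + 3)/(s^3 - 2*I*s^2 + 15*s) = (s - I)/(s*(s - 5*I))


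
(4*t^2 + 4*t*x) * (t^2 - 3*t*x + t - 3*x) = 4*t^4 - 8*t^3*x + 4*t^3 - 12*t^2*x^2 - 8*t^2*x - 12*t*x^2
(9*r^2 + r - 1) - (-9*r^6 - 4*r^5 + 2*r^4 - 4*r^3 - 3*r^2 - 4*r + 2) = 9*r^6 + 4*r^5 - 2*r^4 + 4*r^3 + 12*r^2 + 5*r - 3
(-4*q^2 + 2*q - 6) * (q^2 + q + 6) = -4*q^4 - 2*q^3 - 28*q^2 + 6*q - 36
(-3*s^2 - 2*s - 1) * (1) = -3*s^2 - 2*s - 1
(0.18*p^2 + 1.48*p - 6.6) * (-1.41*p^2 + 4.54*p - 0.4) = -0.2538*p^4 - 1.2696*p^3 + 15.9532*p^2 - 30.556*p + 2.64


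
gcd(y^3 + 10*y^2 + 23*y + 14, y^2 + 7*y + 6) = y + 1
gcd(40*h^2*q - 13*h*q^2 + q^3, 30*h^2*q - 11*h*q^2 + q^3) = -5*h*q + q^2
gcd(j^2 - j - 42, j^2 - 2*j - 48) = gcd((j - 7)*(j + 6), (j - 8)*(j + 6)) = j + 6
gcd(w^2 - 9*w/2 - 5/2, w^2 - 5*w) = w - 5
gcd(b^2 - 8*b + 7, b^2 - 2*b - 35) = b - 7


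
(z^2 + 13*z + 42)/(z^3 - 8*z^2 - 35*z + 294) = (z + 7)/(z^2 - 14*z + 49)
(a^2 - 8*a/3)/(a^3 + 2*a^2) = (a - 8/3)/(a*(a + 2))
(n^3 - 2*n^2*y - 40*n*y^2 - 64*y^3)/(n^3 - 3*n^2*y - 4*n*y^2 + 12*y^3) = (n^2 - 4*n*y - 32*y^2)/(n^2 - 5*n*y + 6*y^2)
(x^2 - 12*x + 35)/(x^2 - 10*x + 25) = (x - 7)/(x - 5)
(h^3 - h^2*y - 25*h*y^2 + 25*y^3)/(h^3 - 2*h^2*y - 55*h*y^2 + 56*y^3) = (-h^2 + 25*y^2)/(-h^2 + h*y + 56*y^2)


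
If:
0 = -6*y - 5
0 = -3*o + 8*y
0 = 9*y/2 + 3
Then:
No Solution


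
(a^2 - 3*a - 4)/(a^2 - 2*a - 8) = (a + 1)/(a + 2)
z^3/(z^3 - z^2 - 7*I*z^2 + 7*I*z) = z^2/(z^2 - z - 7*I*z + 7*I)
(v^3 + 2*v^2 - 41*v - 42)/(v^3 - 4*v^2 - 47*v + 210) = (v + 1)/(v - 5)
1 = 1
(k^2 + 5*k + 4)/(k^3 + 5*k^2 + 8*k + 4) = (k + 4)/(k^2 + 4*k + 4)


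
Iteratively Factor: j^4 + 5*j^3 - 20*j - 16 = (j + 4)*(j^3 + j^2 - 4*j - 4) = (j + 2)*(j + 4)*(j^2 - j - 2) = (j + 1)*(j + 2)*(j + 4)*(j - 2)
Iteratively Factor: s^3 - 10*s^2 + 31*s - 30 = (s - 5)*(s^2 - 5*s + 6) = (s - 5)*(s - 2)*(s - 3)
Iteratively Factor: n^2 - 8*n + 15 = (n - 5)*(n - 3)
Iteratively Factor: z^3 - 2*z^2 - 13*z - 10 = (z + 2)*(z^2 - 4*z - 5) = (z + 1)*(z + 2)*(z - 5)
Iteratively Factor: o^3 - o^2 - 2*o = (o - 2)*(o^2 + o) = o*(o - 2)*(o + 1)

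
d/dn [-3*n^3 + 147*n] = 147 - 9*n^2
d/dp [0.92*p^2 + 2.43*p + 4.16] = 1.84*p + 2.43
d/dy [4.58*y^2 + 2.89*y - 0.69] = 9.16*y + 2.89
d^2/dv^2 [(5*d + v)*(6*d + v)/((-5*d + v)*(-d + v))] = 2*d*(1285*d^3 - 705*d^2*v + 75*d*v^2 + 17*v^3)/(125*d^6 - 450*d^5*v + 615*d^4*v^2 - 396*d^3*v^3 + 123*d^2*v^4 - 18*d*v^5 + v^6)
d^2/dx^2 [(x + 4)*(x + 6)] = 2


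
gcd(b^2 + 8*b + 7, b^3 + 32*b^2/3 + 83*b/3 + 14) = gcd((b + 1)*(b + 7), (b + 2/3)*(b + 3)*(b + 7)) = b + 7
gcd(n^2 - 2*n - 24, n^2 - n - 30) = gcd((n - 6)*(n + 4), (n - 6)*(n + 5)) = n - 6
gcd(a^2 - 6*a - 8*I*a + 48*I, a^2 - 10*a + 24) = a - 6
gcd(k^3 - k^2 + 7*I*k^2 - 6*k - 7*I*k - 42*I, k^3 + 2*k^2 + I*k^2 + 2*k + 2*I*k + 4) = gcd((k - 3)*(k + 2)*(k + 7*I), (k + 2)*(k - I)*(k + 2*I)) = k + 2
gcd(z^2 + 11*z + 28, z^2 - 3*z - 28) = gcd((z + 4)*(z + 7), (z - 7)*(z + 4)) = z + 4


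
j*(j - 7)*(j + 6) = j^3 - j^2 - 42*j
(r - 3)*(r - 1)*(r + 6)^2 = r^4 + 8*r^3 - 9*r^2 - 108*r + 108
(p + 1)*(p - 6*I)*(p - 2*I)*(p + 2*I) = p^4 + p^3 - 6*I*p^3 + 4*p^2 - 6*I*p^2 + 4*p - 24*I*p - 24*I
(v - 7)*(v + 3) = v^2 - 4*v - 21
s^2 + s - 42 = (s - 6)*(s + 7)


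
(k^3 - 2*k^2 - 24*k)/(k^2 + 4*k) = k - 6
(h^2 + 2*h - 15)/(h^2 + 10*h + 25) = (h - 3)/(h + 5)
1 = 1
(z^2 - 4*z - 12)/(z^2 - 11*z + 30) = (z + 2)/(z - 5)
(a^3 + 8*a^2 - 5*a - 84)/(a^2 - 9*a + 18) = (a^2 + 11*a + 28)/(a - 6)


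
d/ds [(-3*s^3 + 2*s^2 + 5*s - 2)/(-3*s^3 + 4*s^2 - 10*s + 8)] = 2*(-3*s^4 + 45*s^3 - 65*s^2 + 24*s + 10)/(9*s^6 - 24*s^5 + 76*s^4 - 128*s^3 + 164*s^2 - 160*s + 64)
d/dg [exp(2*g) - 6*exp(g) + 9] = 2*(exp(g) - 3)*exp(g)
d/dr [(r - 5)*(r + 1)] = 2*r - 4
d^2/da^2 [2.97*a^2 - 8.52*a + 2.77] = 5.94000000000000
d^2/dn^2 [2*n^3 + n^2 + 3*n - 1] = 12*n + 2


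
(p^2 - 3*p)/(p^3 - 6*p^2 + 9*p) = 1/(p - 3)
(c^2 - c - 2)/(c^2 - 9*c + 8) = (c^2 - c - 2)/(c^2 - 9*c + 8)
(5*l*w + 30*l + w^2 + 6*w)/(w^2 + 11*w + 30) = (5*l + w)/(w + 5)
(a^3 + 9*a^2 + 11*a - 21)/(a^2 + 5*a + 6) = (a^2 + 6*a - 7)/(a + 2)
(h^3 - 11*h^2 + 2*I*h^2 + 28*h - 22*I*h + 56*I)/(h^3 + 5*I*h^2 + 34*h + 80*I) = (h^2 - 11*h + 28)/(h^2 + 3*I*h + 40)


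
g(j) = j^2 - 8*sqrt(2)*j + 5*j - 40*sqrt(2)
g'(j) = 2*j - 8*sqrt(2) + 5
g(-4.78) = -3.54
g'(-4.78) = -15.87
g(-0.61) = -52.35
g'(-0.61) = -7.53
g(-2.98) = -28.87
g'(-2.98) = -12.27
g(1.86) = -64.85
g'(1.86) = -2.59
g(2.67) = -66.30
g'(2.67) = -0.97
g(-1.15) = -47.99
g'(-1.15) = -8.61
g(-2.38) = -35.88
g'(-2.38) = -11.07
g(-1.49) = -44.94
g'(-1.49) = -9.29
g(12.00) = 11.67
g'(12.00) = 17.69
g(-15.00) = 263.14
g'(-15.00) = -36.31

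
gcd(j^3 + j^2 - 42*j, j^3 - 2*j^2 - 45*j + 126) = j^2 + j - 42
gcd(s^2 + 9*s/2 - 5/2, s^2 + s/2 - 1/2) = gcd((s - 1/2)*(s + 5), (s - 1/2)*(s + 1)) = s - 1/2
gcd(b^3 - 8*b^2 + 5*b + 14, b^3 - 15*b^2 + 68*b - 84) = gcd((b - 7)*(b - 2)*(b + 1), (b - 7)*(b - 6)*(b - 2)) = b^2 - 9*b + 14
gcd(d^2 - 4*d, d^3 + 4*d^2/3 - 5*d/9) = d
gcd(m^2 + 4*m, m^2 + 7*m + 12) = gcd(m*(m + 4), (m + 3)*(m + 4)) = m + 4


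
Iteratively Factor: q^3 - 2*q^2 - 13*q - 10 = (q + 2)*(q^2 - 4*q - 5) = (q - 5)*(q + 2)*(q + 1)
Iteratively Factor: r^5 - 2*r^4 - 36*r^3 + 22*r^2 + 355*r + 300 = (r - 5)*(r^4 + 3*r^3 - 21*r^2 - 83*r - 60) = (r - 5)*(r + 4)*(r^3 - r^2 - 17*r - 15) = (r - 5)^2*(r + 4)*(r^2 + 4*r + 3) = (r - 5)^2*(r + 1)*(r + 4)*(r + 3)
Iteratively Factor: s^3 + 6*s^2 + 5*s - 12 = (s + 3)*(s^2 + 3*s - 4) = (s - 1)*(s + 3)*(s + 4)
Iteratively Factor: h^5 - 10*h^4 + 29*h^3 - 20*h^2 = (h)*(h^4 - 10*h^3 + 29*h^2 - 20*h) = h*(h - 1)*(h^3 - 9*h^2 + 20*h) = h*(h - 4)*(h - 1)*(h^2 - 5*h) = h*(h - 5)*(h - 4)*(h - 1)*(h)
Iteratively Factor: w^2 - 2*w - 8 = (w + 2)*(w - 4)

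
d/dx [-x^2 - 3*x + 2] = -2*x - 3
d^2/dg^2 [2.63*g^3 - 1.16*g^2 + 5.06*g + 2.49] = 15.78*g - 2.32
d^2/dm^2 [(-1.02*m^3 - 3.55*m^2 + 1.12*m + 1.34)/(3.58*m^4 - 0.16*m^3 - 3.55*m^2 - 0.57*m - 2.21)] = (-26.145456*m^9 - 272.98932*m^8 + 106.673976*m^7 + 214.818236000001*m^6 - 388.311288*m^5 - 956.414376*m^4 + 253.77273*m^3 + 383.926494*m^2 - 69.186456*m - 57.654046)/(45.882712*m^12 - 6.151872*m^11 - 136.219716*m^10 - 9.7195*m^9 + 52.064454*m^8 + 44.967132*m^7 + 125.159603*m^6 - 2.179551*m^5 - 35.768838*m^4 - 29.361171*m^3 - 54.169752*m^2 - 8.351811*m - 10.793861)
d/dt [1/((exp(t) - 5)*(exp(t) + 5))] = -2*exp(2*t)/(exp(4*t) - 50*exp(2*t) + 625)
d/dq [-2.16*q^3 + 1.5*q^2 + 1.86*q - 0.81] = -6.48*q^2 + 3.0*q + 1.86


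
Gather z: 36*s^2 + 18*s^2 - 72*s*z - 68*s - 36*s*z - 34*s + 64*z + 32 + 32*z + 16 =54*s^2 - 102*s + z*(96 - 108*s) + 48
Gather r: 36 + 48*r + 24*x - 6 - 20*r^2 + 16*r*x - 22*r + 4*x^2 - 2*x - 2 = -20*r^2 + r*(16*x + 26) + 4*x^2 + 22*x + 28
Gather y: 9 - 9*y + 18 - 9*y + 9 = 36 - 18*y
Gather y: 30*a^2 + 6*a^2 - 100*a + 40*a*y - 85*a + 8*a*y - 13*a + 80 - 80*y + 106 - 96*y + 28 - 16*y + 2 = 36*a^2 - 198*a + y*(48*a - 192) + 216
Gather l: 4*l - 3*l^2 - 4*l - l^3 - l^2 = -l^3 - 4*l^2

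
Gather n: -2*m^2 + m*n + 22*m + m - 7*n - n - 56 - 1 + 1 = -2*m^2 + 23*m + n*(m - 8) - 56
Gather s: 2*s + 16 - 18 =2*s - 2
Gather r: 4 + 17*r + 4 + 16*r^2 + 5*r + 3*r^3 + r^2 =3*r^3 + 17*r^2 + 22*r + 8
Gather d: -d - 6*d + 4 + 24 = 28 - 7*d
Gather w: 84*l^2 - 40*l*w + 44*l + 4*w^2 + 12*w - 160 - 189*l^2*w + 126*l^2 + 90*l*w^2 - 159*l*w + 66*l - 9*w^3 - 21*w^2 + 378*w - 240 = 210*l^2 + 110*l - 9*w^3 + w^2*(90*l - 17) + w*(-189*l^2 - 199*l + 390) - 400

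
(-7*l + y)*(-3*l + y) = 21*l^2 - 10*l*y + y^2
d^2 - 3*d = d*(d - 3)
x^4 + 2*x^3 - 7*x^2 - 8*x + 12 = (x - 2)*(x - 1)*(x + 2)*(x + 3)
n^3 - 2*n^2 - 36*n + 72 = (n - 6)*(n - 2)*(n + 6)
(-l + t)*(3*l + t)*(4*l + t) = -12*l^3 + 5*l^2*t + 6*l*t^2 + t^3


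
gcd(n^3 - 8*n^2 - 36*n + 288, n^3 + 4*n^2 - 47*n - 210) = n + 6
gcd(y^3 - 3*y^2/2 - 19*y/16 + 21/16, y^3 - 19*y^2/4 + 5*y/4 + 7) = y^2 - 3*y/4 - 7/4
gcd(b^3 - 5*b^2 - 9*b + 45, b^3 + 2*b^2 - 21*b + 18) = b - 3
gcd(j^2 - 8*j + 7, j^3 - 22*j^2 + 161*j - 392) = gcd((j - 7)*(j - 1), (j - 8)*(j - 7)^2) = j - 7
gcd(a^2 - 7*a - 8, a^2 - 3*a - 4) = a + 1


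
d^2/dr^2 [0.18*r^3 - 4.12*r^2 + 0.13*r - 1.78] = 1.08*r - 8.24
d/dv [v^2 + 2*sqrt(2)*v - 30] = 2*v + 2*sqrt(2)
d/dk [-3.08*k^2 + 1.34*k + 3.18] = 1.34 - 6.16*k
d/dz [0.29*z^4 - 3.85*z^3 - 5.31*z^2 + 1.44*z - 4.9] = 1.16*z^3 - 11.55*z^2 - 10.62*z + 1.44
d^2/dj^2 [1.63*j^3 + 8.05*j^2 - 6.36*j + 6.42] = 9.78*j + 16.1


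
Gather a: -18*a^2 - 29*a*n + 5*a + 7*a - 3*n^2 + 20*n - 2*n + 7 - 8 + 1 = -18*a^2 + a*(12 - 29*n) - 3*n^2 + 18*n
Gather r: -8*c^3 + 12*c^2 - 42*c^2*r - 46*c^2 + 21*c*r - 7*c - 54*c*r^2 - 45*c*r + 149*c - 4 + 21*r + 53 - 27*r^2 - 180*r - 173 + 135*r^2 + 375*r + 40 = -8*c^3 - 34*c^2 + 142*c + r^2*(108 - 54*c) + r*(-42*c^2 - 24*c + 216) - 84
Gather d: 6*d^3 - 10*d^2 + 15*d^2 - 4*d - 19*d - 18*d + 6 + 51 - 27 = 6*d^3 + 5*d^2 - 41*d + 30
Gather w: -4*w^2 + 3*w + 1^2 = -4*w^2 + 3*w + 1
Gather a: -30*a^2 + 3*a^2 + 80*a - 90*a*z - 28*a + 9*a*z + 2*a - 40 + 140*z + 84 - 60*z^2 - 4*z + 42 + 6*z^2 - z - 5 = -27*a^2 + a*(54 - 81*z) - 54*z^2 + 135*z + 81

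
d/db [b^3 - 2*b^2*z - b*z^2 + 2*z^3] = 3*b^2 - 4*b*z - z^2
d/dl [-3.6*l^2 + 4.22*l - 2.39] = 4.22 - 7.2*l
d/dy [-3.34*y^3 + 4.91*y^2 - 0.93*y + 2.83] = -10.02*y^2 + 9.82*y - 0.93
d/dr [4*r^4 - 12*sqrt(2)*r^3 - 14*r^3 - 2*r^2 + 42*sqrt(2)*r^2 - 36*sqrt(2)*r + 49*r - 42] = 16*r^3 - 36*sqrt(2)*r^2 - 42*r^2 - 4*r + 84*sqrt(2)*r - 36*sqrt(2) + 49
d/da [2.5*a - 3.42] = 2.50000000000000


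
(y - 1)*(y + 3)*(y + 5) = y^3 + 7*y^2 + 7*y - 15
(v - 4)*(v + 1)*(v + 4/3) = v^3 - 5*v^2/3 - 8*v - 16/3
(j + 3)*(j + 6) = j^2 + 9*j + 18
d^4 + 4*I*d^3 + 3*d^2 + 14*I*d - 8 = (d - 2*I)*(d + I)^2*(d + 4*I)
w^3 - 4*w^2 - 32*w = w*(w - 8)*(w + 4)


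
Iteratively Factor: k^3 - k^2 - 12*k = (k + 3)*(k^2 - 4*k) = (k - 4)*(k + 3)*(k)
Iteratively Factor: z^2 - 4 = (z - 2)*(z + 2)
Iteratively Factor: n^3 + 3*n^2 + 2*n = (n + 2)*(n^2 + n) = (n + 1)*(n + 2)*(n)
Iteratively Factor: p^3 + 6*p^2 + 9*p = (p)*(p^2 + 6*p + 9) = p*(p + 3)*(p + 3)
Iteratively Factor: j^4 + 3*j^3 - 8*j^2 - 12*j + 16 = (j - 2)*(j^3 + 5*j^2 + 2*j - 8) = (j - 2)*(j + 4)*(j^2 + j - 2) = (j - 2)*(j + 2)*(j + 4)*(j - 1)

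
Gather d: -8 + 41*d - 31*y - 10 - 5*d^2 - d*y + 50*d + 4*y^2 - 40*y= -5*d^2 + d*(91 - y) + 4*y^2 - 71*y - 18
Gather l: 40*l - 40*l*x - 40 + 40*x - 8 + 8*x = l*(40 - 40*x) + 48*x - 48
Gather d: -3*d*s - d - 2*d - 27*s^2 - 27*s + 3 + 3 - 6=d*(-3*s - 3) - 27*s^2 - 27*s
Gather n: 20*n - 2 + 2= 20*n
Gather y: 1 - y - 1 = -y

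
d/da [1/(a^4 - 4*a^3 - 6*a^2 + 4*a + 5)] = 4*(-a^3 + 3*a^2 + 3*a - 1)/(a^4 - 4*a^3 - 6*a^2 + 4*a + 5)^2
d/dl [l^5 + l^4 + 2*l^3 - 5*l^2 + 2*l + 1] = 5*l^4 + 4*l^3 + 6*l^2 - 10*l + 2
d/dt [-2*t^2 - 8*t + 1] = -4*t - 8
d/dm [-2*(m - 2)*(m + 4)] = -4*m - 4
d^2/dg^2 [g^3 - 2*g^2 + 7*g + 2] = 6*g - 4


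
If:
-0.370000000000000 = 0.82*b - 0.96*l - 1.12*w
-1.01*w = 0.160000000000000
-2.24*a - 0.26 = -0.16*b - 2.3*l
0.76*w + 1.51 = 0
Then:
No Solution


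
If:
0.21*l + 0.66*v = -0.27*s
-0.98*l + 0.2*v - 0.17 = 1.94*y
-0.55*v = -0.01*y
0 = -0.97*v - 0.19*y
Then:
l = -0.17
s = 0.13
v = 0.00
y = 0.00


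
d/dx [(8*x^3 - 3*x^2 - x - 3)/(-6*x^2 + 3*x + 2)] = (-48*x^4 + 48*x^3 + 33*x^2 - 48*x + 7)/(36*x^4 - 36*x^3 - 15*x^2 + 12*x + 4)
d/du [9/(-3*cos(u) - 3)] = -3*sin(u)/(cos(u) + 1)^2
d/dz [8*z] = 8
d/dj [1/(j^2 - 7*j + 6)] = (7 - 2*j)/(j^2 - 7*j + 6)^2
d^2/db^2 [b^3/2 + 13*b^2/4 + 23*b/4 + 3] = 3*b + 13/2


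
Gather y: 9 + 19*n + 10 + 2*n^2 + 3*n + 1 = 2*n^2 + 22*n + 20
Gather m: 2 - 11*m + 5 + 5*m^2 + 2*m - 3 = 5*m^2 - 9*m + 4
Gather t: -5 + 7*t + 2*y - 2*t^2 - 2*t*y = -2*t^2 + t*(7 - 2*y) + 2*y - 5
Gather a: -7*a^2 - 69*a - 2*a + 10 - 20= -7*a^2 - 71*a - 10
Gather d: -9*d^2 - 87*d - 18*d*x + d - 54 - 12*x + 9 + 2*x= -9*d^2 + d*(-18*x - 86) - 10*x - 45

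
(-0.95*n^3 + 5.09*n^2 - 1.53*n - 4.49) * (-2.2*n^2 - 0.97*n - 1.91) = 2.09*n^5 - 10.2765*n^4 + 0.243200000000001*n^3 + 1.6402*n^2 + 7.2776*n + 8.5759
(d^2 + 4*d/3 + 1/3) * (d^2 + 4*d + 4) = d^4 + 16*d^3/3 + 29*d^2/3 + 20*d/3 + 4/3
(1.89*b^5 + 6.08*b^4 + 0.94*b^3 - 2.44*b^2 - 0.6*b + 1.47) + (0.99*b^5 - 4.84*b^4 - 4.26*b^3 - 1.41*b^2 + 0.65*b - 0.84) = 2.88*b^5 + 1.24*b^4 - 3.32*b^3 - 3.85*b^2 + 0.05*b + 0.63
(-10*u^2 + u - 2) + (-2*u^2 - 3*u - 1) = -12*u^2 - 2*u - 3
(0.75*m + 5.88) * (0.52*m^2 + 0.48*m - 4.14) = 0.39*m^3 + 3.4176*m^2 - 0.2826*m - 24.3432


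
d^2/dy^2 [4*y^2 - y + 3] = 8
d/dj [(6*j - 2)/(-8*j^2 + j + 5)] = 16*(3*j^2 - 2*j + 2)/(64*j^4 - 16*j^3 - 79*j^2 + 10*j + 25)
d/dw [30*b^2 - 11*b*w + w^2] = -11*b + 2*w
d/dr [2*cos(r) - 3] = -2*sin(r)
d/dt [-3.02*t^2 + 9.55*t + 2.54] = 9.55 - 6.04*t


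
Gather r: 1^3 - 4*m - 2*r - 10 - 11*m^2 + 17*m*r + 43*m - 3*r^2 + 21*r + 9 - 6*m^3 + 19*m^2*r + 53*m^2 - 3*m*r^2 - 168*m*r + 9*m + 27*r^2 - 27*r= -6*m^3 + 42*m^2 + 48*m + r^2*(24 - 3*m) + r*(19*m^2 - 151*m - 8)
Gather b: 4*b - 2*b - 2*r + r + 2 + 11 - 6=2*b - r + 7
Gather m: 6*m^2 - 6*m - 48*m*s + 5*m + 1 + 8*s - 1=6*m^2 + m*(-48*s - 1) + 8*s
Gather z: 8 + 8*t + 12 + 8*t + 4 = 16*t + 24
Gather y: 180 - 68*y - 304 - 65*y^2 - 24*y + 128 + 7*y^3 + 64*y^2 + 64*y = 7*y^3 - y^2 - 28*y + 4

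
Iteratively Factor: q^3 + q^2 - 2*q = (q + 2)*(q^2 - q) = (q - 1)*(q + 2)*(q)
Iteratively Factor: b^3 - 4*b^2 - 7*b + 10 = (b - 5)*(b^2 + b - 2) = (b - 5)*(b + 2)*(b - 1)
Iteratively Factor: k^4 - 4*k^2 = (k + 2)*(k^3 - 2*k^2) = k*(k + 2)*(k^2 - 2*k) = k*(k - 2)*(k + 2)*(k)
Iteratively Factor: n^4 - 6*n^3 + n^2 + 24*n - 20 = (n + 2)*(n^3 - 8*n^2 + 17*n - 10) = (n - 1)*(n + 2)*(n^2 - 7*n + 10) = (n - 5)*(n - 1)*(n + 2)*(n - 2)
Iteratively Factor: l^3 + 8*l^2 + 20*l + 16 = (l + 2)*(l^2 + 6*l + 8) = (l + 2)^2*(l + 4)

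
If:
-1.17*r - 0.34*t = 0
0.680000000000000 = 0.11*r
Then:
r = 6.18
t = -21.27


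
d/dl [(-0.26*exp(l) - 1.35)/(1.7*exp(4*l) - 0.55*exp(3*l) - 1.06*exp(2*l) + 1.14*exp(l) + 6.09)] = (1.326*exp(4*l) + 8.894*exp(3*l) - 2.5031*exp(2*l) - 2.862*exp(l) - 0.0444)*exp(l)/(2.89*exp(8*l) - 1.87*exp(7*l) - 3.3015*exp(6*l) + 5.042*exp(5*l) + 20.5756*exp(4*l) - 9.1158*exp(3*l) - 11.6112*exp(2*l) + 13.8852*exp(l) + 37.0881)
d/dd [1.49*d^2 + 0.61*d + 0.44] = 2.98*d + 0.61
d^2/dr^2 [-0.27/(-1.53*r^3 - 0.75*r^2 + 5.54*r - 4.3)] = (-(2.4786*r + 0.405)*(1.53*r^3 + 0.75*r^2 - 5.54*r + 4.3) + 0.27*(4.59*r^2 + 1.5*r - 5.54)*(9.18*r^2 + 3.0*r - 11.08))/(1.53*r^3 + 0.75*r^2 - 5.54*r + 4.3)^3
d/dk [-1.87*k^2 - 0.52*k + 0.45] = -3.74*k - 0.52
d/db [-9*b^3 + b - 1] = 1 - 27*b^2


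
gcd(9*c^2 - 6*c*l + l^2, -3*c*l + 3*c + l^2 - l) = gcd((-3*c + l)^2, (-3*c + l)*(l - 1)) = 3*c - l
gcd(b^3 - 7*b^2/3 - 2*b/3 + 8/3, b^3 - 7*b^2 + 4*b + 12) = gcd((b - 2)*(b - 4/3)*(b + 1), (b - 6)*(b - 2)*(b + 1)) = b^2 - b - 2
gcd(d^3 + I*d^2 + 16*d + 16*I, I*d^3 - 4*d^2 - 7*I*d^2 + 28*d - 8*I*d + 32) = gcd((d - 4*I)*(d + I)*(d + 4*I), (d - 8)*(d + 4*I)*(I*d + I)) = d + 4*I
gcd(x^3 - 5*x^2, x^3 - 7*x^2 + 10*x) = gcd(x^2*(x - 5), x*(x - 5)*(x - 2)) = x^2 - 5*x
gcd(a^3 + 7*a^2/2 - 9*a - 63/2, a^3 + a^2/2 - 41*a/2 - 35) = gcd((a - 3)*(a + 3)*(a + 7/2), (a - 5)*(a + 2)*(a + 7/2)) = a + 7/2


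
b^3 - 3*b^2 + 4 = (b - 2)^2*(b + 1)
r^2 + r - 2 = (r - 1)*(r + 2)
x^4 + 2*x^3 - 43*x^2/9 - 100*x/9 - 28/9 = (x - 7/3)*(x + 1/3)*(x + 2)^2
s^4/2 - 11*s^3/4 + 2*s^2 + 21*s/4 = s*(s/2 + 1/2)*(s - 7/2)*(s - 3)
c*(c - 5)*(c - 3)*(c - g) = c^4 - c^3*g - 8*c^3 + 8*c^2*g + 15*c^2 - 15*c*g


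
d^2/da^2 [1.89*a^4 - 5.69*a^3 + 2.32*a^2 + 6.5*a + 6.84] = 22.68*a^2 - 34.14*a + 4.64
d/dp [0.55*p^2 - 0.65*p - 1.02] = 1.1*p - 0.65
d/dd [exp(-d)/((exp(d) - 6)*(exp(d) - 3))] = 3*(-exp(2*d) + 6*exp(d) - 6)*exp(-d)/(exp(4*d) - 18*exp(3*d) + 117*exp(2*d) - 324*exp(d) + 324)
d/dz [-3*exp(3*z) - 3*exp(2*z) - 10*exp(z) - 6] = (-9*exp(2*z) - 6*exp(z) - 10)*exp(z)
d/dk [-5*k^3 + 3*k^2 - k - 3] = -15*k^2 + 6*k - 1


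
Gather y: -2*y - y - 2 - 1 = -3*y - 3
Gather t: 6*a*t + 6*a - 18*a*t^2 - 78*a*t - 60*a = -18*a*t^2 - 72*a*t - 54*a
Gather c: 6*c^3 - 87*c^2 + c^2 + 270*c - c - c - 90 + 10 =6*c^3 - 86*c^2 + 268*c - 80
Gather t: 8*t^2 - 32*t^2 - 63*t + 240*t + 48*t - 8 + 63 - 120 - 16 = -24*t^2 + 225*t - 81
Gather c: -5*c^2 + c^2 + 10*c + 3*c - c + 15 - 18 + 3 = -4*c^2 + 12*c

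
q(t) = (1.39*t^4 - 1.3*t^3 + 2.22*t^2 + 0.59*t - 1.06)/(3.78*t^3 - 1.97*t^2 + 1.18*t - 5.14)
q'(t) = (-11.34*t^2 + 3.94*t - 1.18)*(1.39*t^4 - 1.3*t^3 + 2.22*t^2 + 0.59*t - 1.06)/(3.78*t^3 - 1.97*t^2 + 1.18*t - 5.14)^2 + (5.56*t^3 - 3.9*t^2 + 4.44*t + 0.59)/(3.78*t^3 - 1.97*t^2 + 1.18*t - 5.14)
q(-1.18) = -0.40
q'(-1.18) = 0.68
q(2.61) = 1.10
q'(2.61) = 0.18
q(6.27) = 2.24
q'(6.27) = 0.35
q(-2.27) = -0.98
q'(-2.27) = 0.44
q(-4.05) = -1.68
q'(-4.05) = 0.37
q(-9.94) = -3.84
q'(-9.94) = 0.37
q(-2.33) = -1.01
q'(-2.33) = 0.43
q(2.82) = 1.14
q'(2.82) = 0.22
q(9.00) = 3.21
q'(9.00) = 0.36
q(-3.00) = -1.28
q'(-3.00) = 0.39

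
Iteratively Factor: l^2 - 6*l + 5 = (l - 5)*(l - 1)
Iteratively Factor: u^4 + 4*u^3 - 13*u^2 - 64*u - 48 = (u + 3)*(u^3 + u^2 - 16*u - 16) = (u + 3)*(u + 4)*(u^2 - 3*u - 4) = (u + 1)*(u + 3)*(u + 4)*(u - 4)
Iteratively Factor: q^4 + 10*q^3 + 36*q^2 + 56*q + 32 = (q + 2)*(q^3 + 8*q^2 + 20*q + 16) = (q + 2)^2*(q^2 + 6*q + 8) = (q + 2)^2*(q + 4)*(q + 2)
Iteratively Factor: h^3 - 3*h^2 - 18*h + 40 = (h + 4)*(h^2 - 7*h + 10) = (h - 5)*(h + 4)*(h - 2)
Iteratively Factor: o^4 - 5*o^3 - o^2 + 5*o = (o + 1)*(o^3 - 6*o^2 + 5*o) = (o - 5)*(o + 1)*(o^2 - o) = (o - 5)*(o - 1)*(o + 1)*(o)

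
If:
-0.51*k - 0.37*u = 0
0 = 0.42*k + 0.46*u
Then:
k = 0.00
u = 0.00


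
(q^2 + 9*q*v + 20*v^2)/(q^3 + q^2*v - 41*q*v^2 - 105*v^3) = (q + 4*v)/(q^2 - 4*q*v - 21*v^2)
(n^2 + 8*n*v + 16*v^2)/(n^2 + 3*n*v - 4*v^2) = (-n - 4*v)/(-n + v)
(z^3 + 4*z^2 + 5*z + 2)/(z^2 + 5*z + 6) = (z^2 + 2*z + 1)/(z + 3)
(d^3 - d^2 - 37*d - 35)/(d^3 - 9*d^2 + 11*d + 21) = (d + 5)/(d - 3)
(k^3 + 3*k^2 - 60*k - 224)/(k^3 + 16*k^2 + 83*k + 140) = (k - 8)/(k + 5)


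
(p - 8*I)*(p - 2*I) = p^2 - 10*I*p - 16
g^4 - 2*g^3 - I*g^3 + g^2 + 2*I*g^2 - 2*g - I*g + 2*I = (g - 2)*(g - I)^2*(g + I)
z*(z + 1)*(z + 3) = z^3 + 4*z^2 + 3*z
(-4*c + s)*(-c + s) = 4*c^2 - 5*c*s + s^2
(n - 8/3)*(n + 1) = n^2 - 5*n/3 - 8/3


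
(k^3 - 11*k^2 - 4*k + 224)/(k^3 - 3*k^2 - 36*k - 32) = (k - 7)/(k + 1)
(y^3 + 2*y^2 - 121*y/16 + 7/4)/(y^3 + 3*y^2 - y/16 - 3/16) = (4*y^2 + 9*y - 28)/(4*y^2 + 13*y + 3)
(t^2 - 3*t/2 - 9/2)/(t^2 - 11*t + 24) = (t + 3/2)/(t - 8)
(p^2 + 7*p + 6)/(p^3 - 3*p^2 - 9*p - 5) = (p + 6)/(p^2 - 4*p - 5)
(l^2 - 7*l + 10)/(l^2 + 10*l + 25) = (l^2 - 7*l + 10)/(l^2 + 10*l + 25)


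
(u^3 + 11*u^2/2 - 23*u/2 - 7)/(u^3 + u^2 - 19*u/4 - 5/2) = 2*(u + 7)/(2*u + 5)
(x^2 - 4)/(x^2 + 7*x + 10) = (x - 2)/(x + 5)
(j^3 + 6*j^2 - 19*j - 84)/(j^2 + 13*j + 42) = (j^2 - j - 12)/(j + 6)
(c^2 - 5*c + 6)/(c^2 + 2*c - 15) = (c - 2)/(c + 5)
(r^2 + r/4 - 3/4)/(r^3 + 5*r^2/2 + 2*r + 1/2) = (4*r - 3)/(2*(2*r^2 + 3*r + 1))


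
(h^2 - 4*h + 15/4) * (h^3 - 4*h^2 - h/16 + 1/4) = h^5 - 8*h^4 + 315*h^3/16 - 29*h^2/2 - 79*h/64 + 15/16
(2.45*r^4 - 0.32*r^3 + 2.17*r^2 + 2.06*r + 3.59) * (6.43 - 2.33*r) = -5.7085*r^5 + 16.4991*r^4 - 7.1137*r^3 + 9.1533*r^2 + 4.8811*r + 23.0837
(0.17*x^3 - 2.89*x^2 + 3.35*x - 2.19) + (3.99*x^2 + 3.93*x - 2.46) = 0.17*x^3 + 1.1*x^2 + 7.28*x - 4.65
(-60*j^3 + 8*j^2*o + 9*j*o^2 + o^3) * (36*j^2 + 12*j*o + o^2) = -2160*j^5 - 432*j^4*o + 360*j^3*o^2 + 152*j^2*o^3 + 21*j*o^4 + o^5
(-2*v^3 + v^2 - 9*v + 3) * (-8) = 16*v^3 - 8*v^2 + 72*v - 24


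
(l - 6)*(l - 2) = l^2 - 8*l + 12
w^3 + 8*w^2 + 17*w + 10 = (w + 1)*(w + 2)*(w + 5)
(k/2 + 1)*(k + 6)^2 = k^3/2 + 7*k^2 + 30*k + 36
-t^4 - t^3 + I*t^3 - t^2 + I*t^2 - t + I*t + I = (t - I)*(t + I)*(I*t + 1)*(I*t + I)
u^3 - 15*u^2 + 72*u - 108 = (u - 6)^2*(u - 3)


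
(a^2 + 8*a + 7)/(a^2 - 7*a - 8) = (a + 7)/(a - 8)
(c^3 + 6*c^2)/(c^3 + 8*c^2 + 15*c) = c*(c + 6)/(c^2 + 8*c + 15)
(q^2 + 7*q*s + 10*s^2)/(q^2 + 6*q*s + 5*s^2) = (q + 2*s)/(q + s)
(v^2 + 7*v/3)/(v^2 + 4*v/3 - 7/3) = v/(v - 1)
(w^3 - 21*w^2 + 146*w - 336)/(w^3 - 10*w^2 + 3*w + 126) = (w - 8)/(w + 3)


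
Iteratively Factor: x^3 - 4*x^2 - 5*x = (x)*(x^2 - 4*x - 5) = x*(x + 1)*(x - 5)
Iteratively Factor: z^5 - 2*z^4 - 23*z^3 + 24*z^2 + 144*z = (z + 3)*(z^4 - 5*z^3 - 8*z^2 + 48*z) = (z - 4)*(z + 3)*(z^3 - z^2 - 12*z) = z*(z - 4)*(z + 3)*(z^2 - z - 12) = z*(z - 4)^2*(z + 3)*(z + 3)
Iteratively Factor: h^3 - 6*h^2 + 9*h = (h - 3)*(h^2 - 3*h) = h*(h - 3)*(h - 3)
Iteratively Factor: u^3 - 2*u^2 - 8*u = (u + 2)*(u^2 - 4*u) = (u - 4)*(u + 2)*(u)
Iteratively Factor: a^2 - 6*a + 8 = (a - 2)*(a - 4)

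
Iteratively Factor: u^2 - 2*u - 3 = (u + 1)*(u - 3)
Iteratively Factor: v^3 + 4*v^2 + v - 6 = (v + 3)*(v^2 + v - 2) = (v - 1)*(v + 3)*(v + 2)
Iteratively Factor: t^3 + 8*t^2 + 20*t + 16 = (t + 4)*(t^2 + 4*t + 4) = (t + 2)*(t + 4)*(t + 2)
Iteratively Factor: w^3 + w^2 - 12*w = (w - 3)*(w^2 + 4*w) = w*(w - 3)*(w + 4)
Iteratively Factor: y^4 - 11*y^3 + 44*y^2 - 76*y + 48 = (y - 4)*(y^3 - 7*y^2 + 16*y - 12) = (y - 4)*(y - 3)*(y^2 - 4*y + 4) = (y - 4)*(y - 3)*(y - 2)*(y - 2)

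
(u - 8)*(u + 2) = u^2 - 6*u - 16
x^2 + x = x*(x + 1)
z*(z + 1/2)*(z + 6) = z^3 + 13*z^2/2 + 3*z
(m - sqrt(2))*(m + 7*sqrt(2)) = m^2 + 6*sqrt(2)*m - 14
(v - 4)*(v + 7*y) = v^2 + 7*v*y - 4*v - 28*y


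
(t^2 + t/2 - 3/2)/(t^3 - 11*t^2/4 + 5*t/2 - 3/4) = 2*(2*t + 3)/(4*t^2 - 7*t + 3)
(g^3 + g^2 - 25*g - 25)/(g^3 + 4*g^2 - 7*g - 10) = (g - 5)/(g - 2)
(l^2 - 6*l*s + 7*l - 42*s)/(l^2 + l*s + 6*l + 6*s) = (l^2 - 6*l*s + 7*l - 42*s)/(l^2 + l*s + 6*l + 6*s)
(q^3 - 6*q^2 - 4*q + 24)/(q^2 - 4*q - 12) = q - 2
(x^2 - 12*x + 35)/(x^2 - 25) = (x - 7)/(x + 5)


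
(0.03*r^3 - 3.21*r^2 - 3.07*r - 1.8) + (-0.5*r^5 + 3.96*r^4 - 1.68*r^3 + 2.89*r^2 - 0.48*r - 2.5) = -0.5*r^5 + 3.96*r^4 - 1.65*r^3 - 0.32*r^2 - 3.55*r - 4.3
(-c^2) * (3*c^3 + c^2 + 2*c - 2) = -3*c^5 - c^4 - 2*c^3 + 2*c^2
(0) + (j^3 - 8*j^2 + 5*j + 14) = j^3 - 8*j^2 + 5*j + 14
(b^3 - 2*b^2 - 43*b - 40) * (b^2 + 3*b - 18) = b^5 + b^4 - 67*b^3 - 133*b^2 + 654*b + 720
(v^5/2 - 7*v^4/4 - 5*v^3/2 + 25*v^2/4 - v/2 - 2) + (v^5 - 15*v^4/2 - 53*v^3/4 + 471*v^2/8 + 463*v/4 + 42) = 3*v^5/2 - 37*v^4/4 - 63*v^3/4 + 521*v^2/8 + 461*v/4 + 40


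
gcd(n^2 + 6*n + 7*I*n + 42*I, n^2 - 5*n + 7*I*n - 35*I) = n + 7*I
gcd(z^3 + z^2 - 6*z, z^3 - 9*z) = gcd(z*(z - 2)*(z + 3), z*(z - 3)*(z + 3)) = z^2 + 3*z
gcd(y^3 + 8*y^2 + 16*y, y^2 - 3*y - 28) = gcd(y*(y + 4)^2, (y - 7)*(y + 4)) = y + 4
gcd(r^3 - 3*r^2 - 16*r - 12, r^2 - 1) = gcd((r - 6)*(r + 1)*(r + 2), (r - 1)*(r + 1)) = r + 1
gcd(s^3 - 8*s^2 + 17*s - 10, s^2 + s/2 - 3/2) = s - 1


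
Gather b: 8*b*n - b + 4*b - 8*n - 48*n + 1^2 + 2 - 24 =b*(8*n + 3) - 56*n - 21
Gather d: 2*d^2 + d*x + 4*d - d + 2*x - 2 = 2*d^2 + d*(x + 3) + 2*x - 2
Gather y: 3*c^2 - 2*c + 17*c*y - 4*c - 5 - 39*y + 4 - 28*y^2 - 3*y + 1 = 3*c^2 - 6*c - 28*y^2 + y*(17*c - 42)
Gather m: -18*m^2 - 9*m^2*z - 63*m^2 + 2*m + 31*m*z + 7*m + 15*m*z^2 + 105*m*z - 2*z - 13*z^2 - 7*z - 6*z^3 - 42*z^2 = m^2*(-9*z - 81) + m*(15*z^2 + 136*z + 9) - 6*z^3 - 55*z^2 - 9*z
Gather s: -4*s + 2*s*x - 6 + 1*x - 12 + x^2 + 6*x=s*(2*x - 4) + x^2 + 7*x - 18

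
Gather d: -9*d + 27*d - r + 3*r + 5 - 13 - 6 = 18*d + 2*r - 14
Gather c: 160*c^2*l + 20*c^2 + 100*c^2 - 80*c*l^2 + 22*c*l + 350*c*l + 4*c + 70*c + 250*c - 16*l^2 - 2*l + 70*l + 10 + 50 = c^2*(160*l + 120) + c*(-80*l^2 + 372*l + 324) - 16*l^2 + 68*l + 60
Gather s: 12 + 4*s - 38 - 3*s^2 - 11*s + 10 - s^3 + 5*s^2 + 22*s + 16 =-s^3 + 2*s^2 + 15*s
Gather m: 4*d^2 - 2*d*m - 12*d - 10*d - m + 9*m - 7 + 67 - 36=4*d^2 - 22*d + m*(8 - 2*d) + 24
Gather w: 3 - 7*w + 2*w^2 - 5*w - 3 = 2*w^2 - 12*w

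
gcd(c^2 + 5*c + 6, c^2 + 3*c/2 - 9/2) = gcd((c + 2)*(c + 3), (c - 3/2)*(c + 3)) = c + 3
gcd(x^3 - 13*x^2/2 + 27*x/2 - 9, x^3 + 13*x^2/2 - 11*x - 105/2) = x - 3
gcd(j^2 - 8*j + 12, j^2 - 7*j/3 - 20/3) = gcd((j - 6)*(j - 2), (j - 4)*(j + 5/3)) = 1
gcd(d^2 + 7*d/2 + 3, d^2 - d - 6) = d + 2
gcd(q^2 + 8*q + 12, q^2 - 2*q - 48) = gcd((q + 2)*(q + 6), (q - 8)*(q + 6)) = q + 6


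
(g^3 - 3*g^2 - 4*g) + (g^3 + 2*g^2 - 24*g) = 2*g^3 - g^2 - 28*g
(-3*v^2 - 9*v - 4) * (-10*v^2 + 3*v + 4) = 30*v^4 + 81*v^3 + v^2 - 48*v - 16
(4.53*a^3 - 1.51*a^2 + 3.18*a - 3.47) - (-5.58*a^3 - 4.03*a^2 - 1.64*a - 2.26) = 10.11*a^3 + 2.52*a^2 + 4.82*a - 1.21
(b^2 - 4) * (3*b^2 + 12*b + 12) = 3*b^4 + 12*b^3 - 48*b - 48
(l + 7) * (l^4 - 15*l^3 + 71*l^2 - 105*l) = l^5 - 8*l^4 - 34*l^3 + 392*l^2 - 735*l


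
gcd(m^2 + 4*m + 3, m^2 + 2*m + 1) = m + 1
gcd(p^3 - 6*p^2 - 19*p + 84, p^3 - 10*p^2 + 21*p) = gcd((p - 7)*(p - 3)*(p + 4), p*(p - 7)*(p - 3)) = p^2 - 10*p + 21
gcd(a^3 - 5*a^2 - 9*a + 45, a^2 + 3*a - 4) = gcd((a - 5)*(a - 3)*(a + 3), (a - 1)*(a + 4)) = 1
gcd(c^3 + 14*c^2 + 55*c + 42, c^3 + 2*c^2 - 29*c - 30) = c^2 + 7*c + 6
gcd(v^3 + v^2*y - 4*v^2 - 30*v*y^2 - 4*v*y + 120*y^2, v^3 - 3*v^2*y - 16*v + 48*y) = v - 4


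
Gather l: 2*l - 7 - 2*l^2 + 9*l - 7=-2*l^2 + 11*l - 14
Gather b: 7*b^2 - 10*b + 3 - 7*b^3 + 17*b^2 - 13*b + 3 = -7*b^3 + 24*b^2 - 23*b + 6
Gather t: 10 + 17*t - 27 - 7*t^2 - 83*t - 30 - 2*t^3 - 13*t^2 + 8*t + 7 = -2*t^3 - 20*t^2 - 58*t - 40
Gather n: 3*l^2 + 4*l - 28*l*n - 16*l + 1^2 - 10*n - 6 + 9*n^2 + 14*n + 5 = 3*l^2 - 12*l + 9*n^2 + n*(4 - 28*l)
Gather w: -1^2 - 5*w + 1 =-5*w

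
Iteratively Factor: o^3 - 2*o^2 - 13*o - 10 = (o - 5)*(o^2 + 3*o + 2) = (o - 5)*(o + 2)*(o + 1)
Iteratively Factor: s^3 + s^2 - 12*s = (s + 4)*(s^2 - 3*s) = (s - 3)*(s + 4)*(s)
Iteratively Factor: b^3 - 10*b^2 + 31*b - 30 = (b - 3)*(b^2 - 7*b + 10) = (b - 3)*(b - 2)*(b - 5)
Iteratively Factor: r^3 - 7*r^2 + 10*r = (r)*(r^2 - 7*r + 10) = r*(r - 2)*(r - 5)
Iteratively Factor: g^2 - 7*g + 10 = (g - 5)*(g - 2)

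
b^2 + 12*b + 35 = (b + 5)*(b + 7)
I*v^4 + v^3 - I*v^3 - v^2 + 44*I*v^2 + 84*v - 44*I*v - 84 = (v - 6*I)*(v - 2*I)*(v + 7*I)*(I*v - I)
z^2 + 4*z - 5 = (z - 1)*(z + 5)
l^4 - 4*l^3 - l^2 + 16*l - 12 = (l - 3)*(l - 2)*(l - 1)*(l + 2)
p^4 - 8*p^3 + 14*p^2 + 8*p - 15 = (p - 5)*(p - 3)*(p - 1)*(p + 1)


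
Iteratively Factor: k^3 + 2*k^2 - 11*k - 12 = (k + 1)*(k^2 + k - 12) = (k - 3)*(k + 1)*(k + 4)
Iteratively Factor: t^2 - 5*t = (t)*(t - 5)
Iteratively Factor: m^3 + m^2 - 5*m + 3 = (m - 1)*(m^2 + 2*m - 3) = (m - 1)*(m + 3)*(m - 1)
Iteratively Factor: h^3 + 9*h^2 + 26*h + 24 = (h + 3)*(h^2 + 6*h + 8) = (h + 3)*(h + 4)*(h + 2)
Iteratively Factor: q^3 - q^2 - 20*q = (q + 4)*(q^2 - 5*q) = (q - 5)*(q + 4)*(q)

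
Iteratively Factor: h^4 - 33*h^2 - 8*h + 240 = (h + 4)*(h^3 - 4*h^2 - 17*h + 60) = (h - 3)*(h + 4)*(h^2 - h - 20) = (h - 3)*(h + 4)^2*(h - 5)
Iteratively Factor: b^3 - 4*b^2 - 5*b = (b)*(b^2 - 4*b - 5) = b*(b + 1)*(b - 5)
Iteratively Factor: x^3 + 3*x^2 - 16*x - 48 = (x + 4)*(x^2 - x - 12) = (x + 3)*(x + 4)*(x - 4)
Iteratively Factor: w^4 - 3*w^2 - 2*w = (w + 1)*(w^3 - w^2 - 2*w) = (w + 1)^2*(w^2 - 2*w) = (w - 2)*(w + 1)^2*(w)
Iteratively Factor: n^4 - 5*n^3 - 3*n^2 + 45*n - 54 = (n - 2)*(n^3 - 3*n^2 - 9*n + 27) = (n - 2)*(n + 3)*(n^2 - 6*n + 9) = (n - 3)*(n - 2)*(n + 3)*(n - 3)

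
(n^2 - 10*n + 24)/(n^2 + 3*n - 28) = (n - 6)/(n + 7)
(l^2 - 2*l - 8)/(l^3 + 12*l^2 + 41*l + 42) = (l - 4)/(l^2 + 10*l + 21)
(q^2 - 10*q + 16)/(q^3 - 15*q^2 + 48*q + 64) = (q - 2)/(q^2 - 7*q - 8)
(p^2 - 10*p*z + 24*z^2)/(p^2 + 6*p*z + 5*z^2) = (p^2 - 10*p*z + 24*z^2)/(p^2 + 6*p*z + 5*z^2)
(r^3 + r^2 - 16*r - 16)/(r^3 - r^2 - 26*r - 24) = (r - 4)/(r - 6)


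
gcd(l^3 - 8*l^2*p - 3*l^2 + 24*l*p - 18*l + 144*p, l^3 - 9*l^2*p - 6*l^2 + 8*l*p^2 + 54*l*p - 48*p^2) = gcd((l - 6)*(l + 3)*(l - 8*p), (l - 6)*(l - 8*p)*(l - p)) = -l^2 + 8*l*p + 6*l - 48*p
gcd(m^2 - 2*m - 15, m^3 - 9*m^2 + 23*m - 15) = m - 5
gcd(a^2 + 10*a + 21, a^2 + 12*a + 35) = a + 7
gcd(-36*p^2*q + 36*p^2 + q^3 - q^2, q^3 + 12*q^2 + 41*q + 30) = 1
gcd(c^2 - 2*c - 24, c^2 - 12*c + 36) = c - 6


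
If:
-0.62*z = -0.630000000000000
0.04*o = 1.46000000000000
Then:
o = 36.50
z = 1.02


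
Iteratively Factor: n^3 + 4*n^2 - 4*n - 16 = (n + 2)*(n^2 + 2*n - 8) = (n + 2)*(n + 4)*(n - 2)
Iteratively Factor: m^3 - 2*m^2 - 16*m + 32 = (m + 4)*(m^2 - 6*m + 8) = (m - 4)*(m + 4)*(m - 2)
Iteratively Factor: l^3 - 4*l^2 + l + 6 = (l + 1)*(l^2 - 5*l + 6) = (l - 3)*(l + 1)*(l - 2)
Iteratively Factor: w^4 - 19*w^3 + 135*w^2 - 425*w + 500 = (w - 5)*(w^3 - 14*w^2 + 65*w - 100) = (w - 5)^2*(w^2 - 9*w + 20) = (w - 5)^3*(w - 4)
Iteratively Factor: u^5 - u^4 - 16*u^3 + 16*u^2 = (u - 1)*(u^4 - 16*u^2) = (u - 4)*(u - 1)*(u^3 + 4*u^2) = (u - 4)*(u - 1)*(u + 4)*(u^2) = u*(u - 4)*(u - 1)*(u + 4)*(u)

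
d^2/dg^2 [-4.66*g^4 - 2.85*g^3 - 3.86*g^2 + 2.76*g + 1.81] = -55.92*g^2 - 17.1*g - 7.72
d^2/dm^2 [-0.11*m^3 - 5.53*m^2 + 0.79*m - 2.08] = -0.66*m - 11.06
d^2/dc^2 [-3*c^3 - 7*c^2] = -18*c - 14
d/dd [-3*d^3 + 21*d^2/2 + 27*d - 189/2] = -9*d^2 + 21*d + 27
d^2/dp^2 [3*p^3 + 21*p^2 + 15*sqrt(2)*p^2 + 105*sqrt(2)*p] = 18*p + 42 + 30*sqrt(2)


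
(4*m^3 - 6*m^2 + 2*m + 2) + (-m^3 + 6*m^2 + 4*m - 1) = 3*m^3 + 6*m + 1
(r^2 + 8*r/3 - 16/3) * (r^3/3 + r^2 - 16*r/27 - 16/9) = r^5/3 + 17*r^4/9 + 8*r^3/27 - 704*r^2/81 - 128*r/81 + 256/27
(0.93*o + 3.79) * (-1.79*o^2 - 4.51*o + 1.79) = -1.6647*o^3 - 10.9784*o^2 - 15.4282*o + 6.7841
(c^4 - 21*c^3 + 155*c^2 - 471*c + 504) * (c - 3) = c^5 - 24*c^4 + 218*c^3 - 936*c^2 + 1917*c - 1512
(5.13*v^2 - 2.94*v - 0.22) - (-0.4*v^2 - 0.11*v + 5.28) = 5.53*v^2 - 2.83*v - 5.5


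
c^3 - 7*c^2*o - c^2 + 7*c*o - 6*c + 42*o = (c - 3)*(c + 2)*(c - 7*o)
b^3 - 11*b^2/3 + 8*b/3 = b*(b - 8/3)*(b - 1)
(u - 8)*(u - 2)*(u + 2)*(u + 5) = u^4 - 3*u^3 - 44*u^2 + 12*u + 160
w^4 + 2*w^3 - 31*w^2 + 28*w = w*(w - 4)*(w - 1)*(w + 7)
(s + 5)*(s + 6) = s^2 + 11*s + 30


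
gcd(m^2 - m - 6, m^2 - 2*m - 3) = m - 3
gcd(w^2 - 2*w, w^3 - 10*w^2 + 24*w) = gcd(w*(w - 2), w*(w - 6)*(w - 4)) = w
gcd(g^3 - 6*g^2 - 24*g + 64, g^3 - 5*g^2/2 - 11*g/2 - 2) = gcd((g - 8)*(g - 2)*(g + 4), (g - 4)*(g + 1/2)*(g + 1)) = 1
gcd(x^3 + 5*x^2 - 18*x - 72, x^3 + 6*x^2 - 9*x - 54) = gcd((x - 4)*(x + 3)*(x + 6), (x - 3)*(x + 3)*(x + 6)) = x^2 + 9*x + 18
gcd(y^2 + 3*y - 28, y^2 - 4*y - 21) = 1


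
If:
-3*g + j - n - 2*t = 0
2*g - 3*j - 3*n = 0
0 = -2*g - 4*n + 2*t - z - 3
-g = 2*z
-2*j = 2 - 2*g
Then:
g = -54/11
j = -65/11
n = 29/11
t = 34/11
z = 27/11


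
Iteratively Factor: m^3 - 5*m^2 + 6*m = (m)*(m^2 - 5*m + 6) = m*(m - 2)*(m - 3)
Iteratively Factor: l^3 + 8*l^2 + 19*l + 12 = (l + 4)*(l^2 + 4*l + 3) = (l + 1)*(l + 4)*(l + 3)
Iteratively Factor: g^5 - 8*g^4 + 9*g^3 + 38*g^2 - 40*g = (g)*(g^4 - 8*g^3 + 9*g^2 + 38*g - 40) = g*(g - 4)*(g^3 - 4*g^2 - 7*g + 10) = g*(g - 5)*(g - 4)*(g^2 + g - 2) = g*(g - 5)*(g - 4)*(g + 2)*(g - 1)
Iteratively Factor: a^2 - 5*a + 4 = (a - 1)*(a - 4)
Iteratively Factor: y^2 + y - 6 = (y + 3)*(y - 2)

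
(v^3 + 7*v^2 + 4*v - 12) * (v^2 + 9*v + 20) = v^5 + 16*v^4 + 87*v^3 + 164*v^2 - 28*v - 240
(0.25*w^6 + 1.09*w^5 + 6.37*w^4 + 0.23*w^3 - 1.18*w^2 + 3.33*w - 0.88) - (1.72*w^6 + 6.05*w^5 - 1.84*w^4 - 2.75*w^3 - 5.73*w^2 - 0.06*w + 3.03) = -1.47*w^6 - 4.96*w^5 + 8.21*w^4 + 2.98*w^3 + 4.55*w^2 + 3.39*w - 3.91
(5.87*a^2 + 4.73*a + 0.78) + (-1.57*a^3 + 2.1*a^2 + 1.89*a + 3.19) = -1.57*a^3 + 7.97*a^2 + 6.62*a + 3.97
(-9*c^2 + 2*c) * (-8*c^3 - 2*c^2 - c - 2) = 72*c^5 + 2*c^4 + 5*c^3 + 16*c^2 - 4*c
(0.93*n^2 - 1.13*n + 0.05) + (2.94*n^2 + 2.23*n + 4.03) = 3.87*n^2 + 1.1*n + 4.08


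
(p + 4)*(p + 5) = p^2 + 9*p + 20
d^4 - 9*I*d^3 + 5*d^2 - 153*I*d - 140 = (d - 7*I)*(d - 5*I)*(d - I)*(d + 4*I)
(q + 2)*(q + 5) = q^2 + 7*q + 10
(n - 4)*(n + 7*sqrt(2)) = n^2 - 4*n + 7*sqrt(2)*n - 28*sqrt(2)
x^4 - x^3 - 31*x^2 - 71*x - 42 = (x - 7)*(x + 1)*(x + 2)*(x + 3)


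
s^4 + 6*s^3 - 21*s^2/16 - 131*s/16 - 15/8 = (s - 5/4)*(s + 1/4)*(s + 1)*(s + 6)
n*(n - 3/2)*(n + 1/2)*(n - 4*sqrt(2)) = n^4 - 4*sqrt(2)*n^3 - n^3 - 3*n^2/4 + 4*sqrt(2)*n^2 + 3*sqrt(2)*n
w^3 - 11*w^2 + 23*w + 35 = (w - 7)*(w - 5)*(w + 1)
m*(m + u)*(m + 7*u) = m^3 + 8*m^2*u + 7*m*u^2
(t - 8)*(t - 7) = t^2 - 15*t + 56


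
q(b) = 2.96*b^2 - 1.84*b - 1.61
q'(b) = 5.92*b - 1.84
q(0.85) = -1.04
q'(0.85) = 3.19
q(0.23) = -1.88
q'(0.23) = -0.48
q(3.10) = 21.13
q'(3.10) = 16.51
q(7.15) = 136.56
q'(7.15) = 40.49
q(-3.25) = 35.64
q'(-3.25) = -21.08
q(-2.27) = 17.82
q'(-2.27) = -15.28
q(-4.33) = 61.85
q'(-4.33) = -27.47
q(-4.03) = 53.88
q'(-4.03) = -25.70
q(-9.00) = 254.71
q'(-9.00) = -55.12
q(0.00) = -1.61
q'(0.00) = -1.84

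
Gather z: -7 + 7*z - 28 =7*z - 35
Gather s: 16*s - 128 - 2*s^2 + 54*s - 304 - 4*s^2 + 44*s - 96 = -6*s^2 + 114*s - 528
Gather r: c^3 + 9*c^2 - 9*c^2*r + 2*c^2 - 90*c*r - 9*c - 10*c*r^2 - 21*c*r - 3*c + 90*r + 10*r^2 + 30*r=c^3 + 11*c^2 - 12*c + r^2*(10 - 10*c) + r*(-9*c^2 - 111*c + 120)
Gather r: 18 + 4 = 22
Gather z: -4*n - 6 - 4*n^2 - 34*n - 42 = -4*n^2 - 38*n - 48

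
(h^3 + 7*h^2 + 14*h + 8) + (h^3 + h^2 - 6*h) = 2*h^3 + 8*h^2 + 8*h + 8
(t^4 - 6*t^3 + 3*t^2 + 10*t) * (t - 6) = t^5 - 12*t^4 + 39*t^3 - 8*t^2 - 60*t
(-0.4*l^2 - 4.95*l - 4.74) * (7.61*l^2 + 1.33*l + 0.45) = -3.044*l^4 - 38.2015*l^3 - 42.8349*l^2 - 8.5317*l - 2.133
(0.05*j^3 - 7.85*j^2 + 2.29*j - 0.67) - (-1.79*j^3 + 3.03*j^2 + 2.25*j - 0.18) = 1.84*j^3 - 10.88*j^2 + 0.04*j - 0.49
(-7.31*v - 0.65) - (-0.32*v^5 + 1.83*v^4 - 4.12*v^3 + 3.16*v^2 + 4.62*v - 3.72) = 0.32*v^5 - 1.83*v^4 + 4.12*v^3 - 3.16*v^2 - 11.93*v + 3.07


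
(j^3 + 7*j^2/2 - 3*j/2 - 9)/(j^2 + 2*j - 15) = (2*j^3 + 7*j^2 - 3*j - 18)/(2*(j^2 + 2*j - 15))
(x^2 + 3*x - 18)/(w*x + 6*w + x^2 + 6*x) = (x - 3)/(w + x)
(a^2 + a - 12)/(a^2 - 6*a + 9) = (a + 4)/(a - 3)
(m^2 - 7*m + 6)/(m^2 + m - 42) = (m - 1)/(m + 7)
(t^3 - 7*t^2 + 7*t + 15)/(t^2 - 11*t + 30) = (t^2 - 2*t - 3)/(t - 6)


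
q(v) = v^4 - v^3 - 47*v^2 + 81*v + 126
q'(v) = 4*v^3 - 3*v^2 - 94*v + 81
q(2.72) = 33.21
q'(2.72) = -116.38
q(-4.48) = -687.45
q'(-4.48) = 82.25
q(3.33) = -39.41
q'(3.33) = -117.58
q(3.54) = -63.57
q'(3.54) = -111.91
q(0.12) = 135.04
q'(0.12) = 69.68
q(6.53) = 190.61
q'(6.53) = 453.04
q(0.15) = 137.09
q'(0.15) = 66.85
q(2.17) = 92.41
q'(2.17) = -96.23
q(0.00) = 126.00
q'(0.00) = 81.00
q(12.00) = 13338.00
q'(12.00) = 5433.00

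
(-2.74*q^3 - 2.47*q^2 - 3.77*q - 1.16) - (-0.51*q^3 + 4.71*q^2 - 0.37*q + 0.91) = -2.23*q^3 - 7.18*q^2 - 3.4*q - 2.07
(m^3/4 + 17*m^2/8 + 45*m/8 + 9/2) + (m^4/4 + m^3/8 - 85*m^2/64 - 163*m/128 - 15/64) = m^4/4 + 3*m^3/8 + 51*m^2/64 + 557*m/128 + 273/64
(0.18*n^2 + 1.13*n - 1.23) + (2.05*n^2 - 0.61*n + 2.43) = 2.23*n^2 + 0.52*n + 1.2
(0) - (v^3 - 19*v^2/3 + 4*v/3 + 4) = -v^3 + 19*v^2/3 - 4*v/3 - 4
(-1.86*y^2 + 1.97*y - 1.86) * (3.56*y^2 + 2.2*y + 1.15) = -6.6216*y^4 + 2.9212*y^3 - 4.4266*y^2 - 1.8265*y - 2.139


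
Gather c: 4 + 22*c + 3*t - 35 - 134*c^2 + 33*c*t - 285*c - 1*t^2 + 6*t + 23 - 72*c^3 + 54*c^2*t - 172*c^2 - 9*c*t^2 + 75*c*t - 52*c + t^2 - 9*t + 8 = -72*c^3 + c^2*(54*t - 306) + c*(-9*t^2 + 108*t - 315)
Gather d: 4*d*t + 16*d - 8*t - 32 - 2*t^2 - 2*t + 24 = d*(4*t + 16) - 2*t^2 - 10*t - 8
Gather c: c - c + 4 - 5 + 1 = 0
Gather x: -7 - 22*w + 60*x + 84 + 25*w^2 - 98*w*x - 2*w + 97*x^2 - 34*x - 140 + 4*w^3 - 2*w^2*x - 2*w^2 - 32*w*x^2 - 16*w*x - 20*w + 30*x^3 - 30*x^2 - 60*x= 4*w^3 + 23*w^2 - 44*w + 30*x^3 + x^2*(67 - 32*w) + x*(-2*w^2 - 114*w - 34) - 63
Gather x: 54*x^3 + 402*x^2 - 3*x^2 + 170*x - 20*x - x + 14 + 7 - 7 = 54*x^3 + 399*x^2 + 149*x + 14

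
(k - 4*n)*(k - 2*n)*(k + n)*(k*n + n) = k^4*n - 5*k^3*n^2 + k^3*n + 2*k^2*n^3 - 5*k^2*n^2 + 8*k*n^4 + 2*k*n^3 + 8*n^4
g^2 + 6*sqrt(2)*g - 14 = (g - sqrt(2))*(g + 7*sqrt(2))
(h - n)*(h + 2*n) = h^2 + h*n - 2*n^2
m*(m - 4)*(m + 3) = m^3 - m^2 - 12*m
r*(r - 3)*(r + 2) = r^3 - r^2 - 6*r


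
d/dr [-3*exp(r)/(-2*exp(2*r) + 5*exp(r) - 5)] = (15 - 6*exp(2*r))*exp(r)/(4*exp(4*r) - 20*exp(3*r) + 45*exp(2*r) - 50*exp(r) + 25)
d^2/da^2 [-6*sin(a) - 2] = 6*sin(a)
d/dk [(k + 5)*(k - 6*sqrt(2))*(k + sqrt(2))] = 3*k^2 - 10*sqrt(2)*k + 10*k - 25*sqrt(2) - 12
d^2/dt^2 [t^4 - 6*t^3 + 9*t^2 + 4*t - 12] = 12*t^2 - 36*t + 18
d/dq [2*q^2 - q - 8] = 4*q - 1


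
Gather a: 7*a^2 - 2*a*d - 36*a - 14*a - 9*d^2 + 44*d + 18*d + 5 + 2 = 7*a^2 + a*(-2*d - 50) - 9*d^2 + 62*d + 7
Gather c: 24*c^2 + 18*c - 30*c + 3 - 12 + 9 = 24*c^2 - 12*c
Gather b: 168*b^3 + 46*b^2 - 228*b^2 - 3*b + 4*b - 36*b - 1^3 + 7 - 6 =168*b^3 - 182*b^2 - 35*b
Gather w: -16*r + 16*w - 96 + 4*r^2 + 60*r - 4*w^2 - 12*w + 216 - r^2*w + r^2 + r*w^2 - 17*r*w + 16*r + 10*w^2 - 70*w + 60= 5*r^2 + 60*r + w^2*(r + 6) + w*(-r^2 - 17*r - 66) + 180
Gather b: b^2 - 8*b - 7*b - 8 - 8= b^2 - 15*b - 16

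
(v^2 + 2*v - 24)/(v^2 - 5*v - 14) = (-v^2 - 2*v + 24)/(-v^2 + 5*v + 14)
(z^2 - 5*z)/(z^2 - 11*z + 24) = z*(z - 5)/(z^2 - 11*z + 24)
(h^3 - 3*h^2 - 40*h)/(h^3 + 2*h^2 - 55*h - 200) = h/(h + 5)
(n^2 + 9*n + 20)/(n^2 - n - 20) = (n + 5)/(n - 5)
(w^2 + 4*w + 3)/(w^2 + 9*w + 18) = (w + 1)/(w + 6)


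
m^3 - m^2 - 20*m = m*(m - 5)*(m + 4)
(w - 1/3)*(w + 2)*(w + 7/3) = w^3 + 4*w^2 + 29*w/9 - 14/9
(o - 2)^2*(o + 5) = o^3 + o^2 - 16*o + 20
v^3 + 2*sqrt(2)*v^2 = v^2*(v + 2*sqrt(2))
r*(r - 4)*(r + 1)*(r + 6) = r^4 + 3*r^3 - 22*r^2 - 24*r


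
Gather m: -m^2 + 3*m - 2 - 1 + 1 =-m^2 + 3*m - 2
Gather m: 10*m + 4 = 10*m + 4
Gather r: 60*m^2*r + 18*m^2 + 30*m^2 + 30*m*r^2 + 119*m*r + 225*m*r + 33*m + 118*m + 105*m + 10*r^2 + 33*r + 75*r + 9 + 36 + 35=48*m^2 + 256*m + r^2*(30*m + 10) + r*(60*m^2 + 344*m + 108) + 80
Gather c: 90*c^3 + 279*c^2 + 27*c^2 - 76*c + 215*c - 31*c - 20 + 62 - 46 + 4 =90*c^3 + 306*c^2 + 108*c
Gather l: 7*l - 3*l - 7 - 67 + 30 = 4*l - 44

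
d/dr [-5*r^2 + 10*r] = 10 - 10*r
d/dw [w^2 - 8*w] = 2*w - 8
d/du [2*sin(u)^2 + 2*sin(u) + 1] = 2*sin(2*u) + 2*cos(u)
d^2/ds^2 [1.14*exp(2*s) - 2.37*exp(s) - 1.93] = (4.56*exp(s) - 2.37)*exp(s)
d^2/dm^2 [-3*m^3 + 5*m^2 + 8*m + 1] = 10 - 18*m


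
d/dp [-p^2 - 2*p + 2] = -2*p - 2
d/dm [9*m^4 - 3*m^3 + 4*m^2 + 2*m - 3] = 36*m^3 - 9*m^2 + 8*m + 2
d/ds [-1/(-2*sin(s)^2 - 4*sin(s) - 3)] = -4*(sin(s) + 1)*cos(s)/(4*sin(s) - cos(2*s) + 4)^2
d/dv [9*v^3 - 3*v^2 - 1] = 3*v*(9*v - 2)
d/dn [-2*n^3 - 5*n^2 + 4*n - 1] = -6*n^2 - 10*n + 4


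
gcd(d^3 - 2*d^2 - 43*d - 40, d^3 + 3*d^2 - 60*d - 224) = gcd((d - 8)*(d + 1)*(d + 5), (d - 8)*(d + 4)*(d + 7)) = d - 8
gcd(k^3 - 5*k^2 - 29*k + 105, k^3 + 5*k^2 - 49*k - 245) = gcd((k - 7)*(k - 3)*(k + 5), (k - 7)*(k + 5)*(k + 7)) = k^2 - 2*k - 35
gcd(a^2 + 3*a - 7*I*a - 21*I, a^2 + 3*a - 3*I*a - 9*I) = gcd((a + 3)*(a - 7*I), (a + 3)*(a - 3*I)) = a + 3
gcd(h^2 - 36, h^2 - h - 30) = h - 6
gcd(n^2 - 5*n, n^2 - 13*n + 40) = n - 5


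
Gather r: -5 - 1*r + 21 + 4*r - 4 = 3*r + 12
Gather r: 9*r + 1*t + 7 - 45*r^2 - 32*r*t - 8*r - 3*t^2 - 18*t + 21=-45*r^2 + r*(1 - 32*t) - 3*t^2 - 17*t + 28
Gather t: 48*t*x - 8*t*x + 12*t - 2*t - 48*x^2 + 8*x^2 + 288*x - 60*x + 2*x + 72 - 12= t*(40*x + 10) - 40*x^2 + 230*x + 60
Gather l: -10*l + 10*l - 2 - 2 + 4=0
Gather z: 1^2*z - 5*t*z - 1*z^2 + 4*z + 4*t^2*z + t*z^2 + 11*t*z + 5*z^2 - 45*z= z^2*(t + 4) + z*(4*t^2 + 6*t - 40)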